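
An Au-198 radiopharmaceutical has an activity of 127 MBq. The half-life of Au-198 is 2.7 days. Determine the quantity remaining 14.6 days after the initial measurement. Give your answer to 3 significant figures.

2.99 MBq

Number of half-lives: n = 14.6/2.7 ≈ 5.4074.
Remaining = 127 × (1/2)^5.4074 = 127 × 0.023562 ≈ 2.9923 MBq.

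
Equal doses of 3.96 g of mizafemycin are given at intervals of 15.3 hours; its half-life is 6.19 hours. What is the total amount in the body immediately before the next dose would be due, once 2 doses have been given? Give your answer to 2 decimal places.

0.84 g

The 2 doses were given 30.6, 15.3 hours ago.
Total = 3.96·(1/2)^(30.6/6.19) + 3.96·(1/2)^(15.3/6.19)
      = 0.1287 + 0.71389 ≈ 0.84259 g.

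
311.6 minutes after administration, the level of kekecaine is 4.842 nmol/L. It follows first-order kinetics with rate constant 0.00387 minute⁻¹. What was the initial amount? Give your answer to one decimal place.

t½ = ln 2 / k = 0.69315 / 0.00387 ≈ 179.11 minutes.
Number of half-lives elapsed: n = 311.6/179.11 ≈ 1.7397.
A₀ = A × 2^n = 4.842 × 2^1.7397 = 4.842 × 3.3397 ≈ 16.171 nmol/L.

16.2 nmol/L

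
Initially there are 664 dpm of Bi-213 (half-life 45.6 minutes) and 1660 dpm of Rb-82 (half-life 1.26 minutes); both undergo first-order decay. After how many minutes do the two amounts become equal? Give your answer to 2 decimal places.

1.71 minutes

Set 664·(1/2)^(t/45.6) = 1660·(1/2)^(t/1.26).
Taking log₂: log₂(664/1660) = t·(1/45.6 − 1/1.26).
log₂(0.4) = -1.3219; 1/45.6 − 1/1.26 = -0.77172.
t = -1.3219 / -0.77172 ≈ 1.713 minutes.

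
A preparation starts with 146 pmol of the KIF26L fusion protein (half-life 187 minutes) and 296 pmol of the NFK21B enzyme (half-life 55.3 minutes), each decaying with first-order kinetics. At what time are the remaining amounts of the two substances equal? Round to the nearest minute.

Set 146·(1/2)^(t/187) = 296·(1/2)^(t/55.3).
Taking log₂: log₂(146/296) = t·(1/187 − 1/55.3).
log₂(0.49324) = -1.0196; 1/187 − 1/55.3 = -0.012736.
t = -1.0196 / -0.012736 ≈ 80.061 minutes.

80 minutes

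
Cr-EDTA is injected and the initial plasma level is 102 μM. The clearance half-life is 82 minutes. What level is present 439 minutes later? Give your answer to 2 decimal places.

2.49 μM

Number of half-lives: n = 439/82 ≈ 5.3537.
Remaining = 102 × (1/2)^5.3537 = 102 × 0.024456 ≈ 2.4945 μM.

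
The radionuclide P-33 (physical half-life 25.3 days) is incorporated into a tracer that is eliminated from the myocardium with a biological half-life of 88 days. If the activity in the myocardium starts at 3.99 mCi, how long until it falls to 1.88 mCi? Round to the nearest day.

1/t_eff = 1/t_phys + 1/t_biol = 1/25.3 + 1/88 = 0.050889 per day.
t_eff = 25.3 × 88 / (25.3 + 88) ≈ 19.65 days.
n = log₂(3.99/1.88) ≈ 1.0857; t = 1.0857 × 19.65 ≈ 21.334 days.

21 days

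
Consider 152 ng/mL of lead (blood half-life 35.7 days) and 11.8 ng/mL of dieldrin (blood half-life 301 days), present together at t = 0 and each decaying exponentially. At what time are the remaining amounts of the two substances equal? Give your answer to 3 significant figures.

149 days

Set 152·(1/2)^(t/35.7) = 11.8·(1/2)^(t/301).
Taking log₂: log₂(152/11.8) = t·(1/35.7 − 1/301).
log₂(12.881) = 3.6872; 1/35.7 − 1/301 = 0.024689.
t = 3.6872 / 0.024689 ≈ 149.35 days.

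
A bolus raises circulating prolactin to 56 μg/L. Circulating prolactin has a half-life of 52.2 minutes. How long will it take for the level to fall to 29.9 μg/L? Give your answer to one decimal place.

47.3 minutes

Fraction remaining = 29.9/56 ≈ 0.53393.
n = log₂(56/29.9) = ln(1.8729)/ln 2 ≈ 0.90528 half-lives.
t = n × t½ = 0.90528 × 52.2 ≈ 47.256 minutes.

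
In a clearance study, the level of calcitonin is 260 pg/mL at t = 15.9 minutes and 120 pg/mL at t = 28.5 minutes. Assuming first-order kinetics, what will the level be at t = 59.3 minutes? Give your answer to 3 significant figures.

Over Δt = 28.5 − 15.9 = 12.6 minutes, the level fell by a factor of 260/120 ≈ 2.1667.
n = log₂(2.1667) ≈ 1.1155 half-lives, so t½ = 12.6/1.1155 ≈ 11.296 minutes.
From t = 28.5 to t = 59.3: 120 × (1/2)^((59.3−28.5)/11.296) ≈ 18.128 pg/mL.

18.1 pg/mL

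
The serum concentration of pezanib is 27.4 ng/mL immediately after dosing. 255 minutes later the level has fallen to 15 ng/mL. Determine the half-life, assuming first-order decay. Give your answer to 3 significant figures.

A/A₀ = 15/27.4 ≈ 0.54745.
n = log₂(1.8267) ≈ 0.86921 half-lives elapsed in 255 minutes.
t½ = 255/0.86921 ≈ 293.37 minutes.

293 minutes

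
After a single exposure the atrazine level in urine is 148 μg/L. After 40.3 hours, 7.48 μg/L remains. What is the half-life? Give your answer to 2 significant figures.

A/A₀ = 7.48/148 ≈ 0.050541.
n = log₂(19.786) ≈ 4.3064 half-lives elapsed in 40.3 hours.
t½ = 40.3/4.3064 ≈ 9.3581 hours.

9.4 hours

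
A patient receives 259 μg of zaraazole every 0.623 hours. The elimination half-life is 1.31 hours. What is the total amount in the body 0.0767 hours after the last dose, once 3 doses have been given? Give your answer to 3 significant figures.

The 3 doses were given 1.3227, 0.6997, 0.0767 hours ago.
Total = 259·(1/2)^(1.3227/1.31) + 259·(1/2)^(0.6997/1.31) + 259·(1/2)^(0.0767/1.31)
      = 128.63 + 178.86 + 248.7 ≈ 556.19 μg.

556 μg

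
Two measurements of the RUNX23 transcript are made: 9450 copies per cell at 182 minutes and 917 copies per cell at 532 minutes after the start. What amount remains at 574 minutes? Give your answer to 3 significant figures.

693 copies per cell

Over Δt = 532 − 182 = 350 minutes, the level fell by a factor of 9450/917 ≈ 10.305.
n = log₂(10.305) ≈ 3.3653 half-lives, so t½ = 350/3.3653 ≈ 104 minutes.
From t = 532 to t = 574: 917 × (1/2)^((574−532)/104) ≈ 693.11 copies per cell.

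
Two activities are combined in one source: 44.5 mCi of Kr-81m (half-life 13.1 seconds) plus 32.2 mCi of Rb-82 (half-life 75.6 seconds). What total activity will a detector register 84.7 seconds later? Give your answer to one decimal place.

Kr-81m: 44.5 × (1/2)^(84.7/13.1) = 44.5 × (1/2)^6.4656 ≈ 0.50351 mCi.
Rb-82: 32.2 × (1/2)^(84.7/75.6) = 32.2 × (1/2)^1.1204 ≈ 14.811 mCi.
Total = 0.50351 + 14.811 ≈ 15.315 mCi.

15.3 mCi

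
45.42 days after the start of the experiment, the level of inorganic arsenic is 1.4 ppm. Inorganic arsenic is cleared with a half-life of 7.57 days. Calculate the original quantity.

Number of half-lives elapsed: n = 45.42/7.57 ≈ 6.
A₀ = A × 2^n = 1.4 × 2^6 = 1.4 × 64 ≈ 89.6 ppm.

89.6 ppm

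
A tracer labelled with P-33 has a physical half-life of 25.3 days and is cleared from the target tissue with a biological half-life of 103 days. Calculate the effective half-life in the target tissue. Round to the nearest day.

1/t_eff = 1/t_phys + 1/t_biol = 1/25.3 + 1/103 = 0.049234 per day.
t_eff = 25.3 × 103 / (25.3 + 103) ≈ 20.311 days.

20 days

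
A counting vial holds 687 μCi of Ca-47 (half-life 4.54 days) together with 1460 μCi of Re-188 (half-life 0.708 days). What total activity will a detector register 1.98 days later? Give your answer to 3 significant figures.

718 μCi

Ca-47: 687 × (1/2)^(1.98/4.54) = 687 × (1/2)^0.43612 ≈ 507.77 μCi.
Re-188: 1460 × (1/2)^(1.98/0.708) = 1460 × (1/2)^2.7966 ≈ 210.13 μCi.
Total = 507.77 + 210.13 ≈ 717.9 μCi.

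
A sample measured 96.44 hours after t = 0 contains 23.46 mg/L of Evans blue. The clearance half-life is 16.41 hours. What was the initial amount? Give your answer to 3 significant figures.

Number of half-lives elapsed: n = 96.44/16.41 ≈ 5.8769.
A₀ = A × 2^n = 23.46 × 2^5.8769 = 23.46 × 58.766 ≈ 1378.6 mg/L.

1380 mg/L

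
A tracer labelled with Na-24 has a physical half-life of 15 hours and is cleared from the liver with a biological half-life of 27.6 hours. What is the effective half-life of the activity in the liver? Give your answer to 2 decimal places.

9.72 hours

1/t_eff = 1/t_phys + 1/t_biol = 1/15 + 1/27.6 = 0.1029 per hour.
t_eff = 15 × 27.6 / (15 + 27.6) ≈ 9.7183 hours.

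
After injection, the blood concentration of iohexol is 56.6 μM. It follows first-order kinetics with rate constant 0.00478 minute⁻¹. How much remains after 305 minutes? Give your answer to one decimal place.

t½ = ln 2 / k = 0.69315 / 0.00478 ≈ 145.01 minutes.
Number of half-lives: n = 305/145.01 ≈ 2.1033.
Remaining = 56.6 × (1/2)^2.1033 = 56.6 × 0.23272 ≈ 13.172 μM.

13.2 μM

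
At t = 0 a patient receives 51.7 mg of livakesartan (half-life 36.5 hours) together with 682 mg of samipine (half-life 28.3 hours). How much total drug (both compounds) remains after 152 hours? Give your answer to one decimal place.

livakesartan: 51.7 × (1/2)^(152/36.5) = 51.7 × (1/2)^4.1644 ≈ 2.8833 mg.
samipine: 682 × (1/2)^(152/28.3) = 682 × (1/2)^5.371 ≈ 16.48 mg.
Total = 2.8833 + 16.48 ≈ 19.363 mg.

19.4 mg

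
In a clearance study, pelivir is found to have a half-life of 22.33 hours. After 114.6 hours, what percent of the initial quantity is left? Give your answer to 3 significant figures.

n = 114.6/22.33 ≈ 5.1321 half-lives.
Fraction remaining = (1/2)^5.1321 ≈ 0.028516, i.e. 2.8516%.

2.85%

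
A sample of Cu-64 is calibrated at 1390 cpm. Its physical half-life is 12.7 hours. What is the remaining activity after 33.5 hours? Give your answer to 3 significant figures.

Number of half-lives: n = 33.5/12.7 ≈ 2.6378.
Remaining = 1390 × (1/2)^2.6378 = 1390 × 0.16067 ≈ 223.34 cpm.

223 cpm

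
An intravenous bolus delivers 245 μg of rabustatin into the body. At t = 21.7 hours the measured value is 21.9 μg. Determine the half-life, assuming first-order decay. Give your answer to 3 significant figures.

A/A₀ = 21.9/245 ≈ 0.089388.
n = log₂(11.187) ≈ 3.4838 half-lives elapsed in 21.7 hours.
t½ = 21.7/3.4838 ≈ 6.2289 hours.

6.23 hours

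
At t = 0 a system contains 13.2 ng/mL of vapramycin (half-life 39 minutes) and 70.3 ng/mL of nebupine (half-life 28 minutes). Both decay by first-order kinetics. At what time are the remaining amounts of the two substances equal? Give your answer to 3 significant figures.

Set 13.2·(1/2)^(t/39) = 70.3·(1/2)^(t/28).
Taking log₂: log₂(13.2/70.3) = t·(1/39 − 1/28).
log₂(0.18777) = -2.413; 1/39 − 1/28 = -0.010073.
t = -2.413 / -0.010073 ≈ 239.54 minutes.

240 minutes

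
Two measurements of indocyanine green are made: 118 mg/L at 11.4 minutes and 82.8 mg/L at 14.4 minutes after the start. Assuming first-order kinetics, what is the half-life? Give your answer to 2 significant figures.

5.9 minutes

Over Δt = 14.4 − 11.4 = 3 minutes, the level fell by a factor of 118/82.8 ≈ 1.4251.
n = log₂(1.4251) ≈ 0.51108 half-lives, so t½ = 3/0.51108 ≈ 5.8699 minutes.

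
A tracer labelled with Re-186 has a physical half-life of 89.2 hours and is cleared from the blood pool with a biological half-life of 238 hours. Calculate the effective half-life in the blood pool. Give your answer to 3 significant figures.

64.9 hours

1/t_eff = 1/t_phys + 1/t_biol = 1/89.2 + 1/238 = 0.015412 per hour.
t_eff = 89.2 × 238 / (89.2 + 238) ≈ 64.883 hours.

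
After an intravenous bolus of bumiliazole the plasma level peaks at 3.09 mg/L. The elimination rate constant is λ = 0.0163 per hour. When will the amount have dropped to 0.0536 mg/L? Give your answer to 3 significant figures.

249 hours

t½ = ln 2 / λ = 0.69315 / 0.0163 ≈ 42.524 hours.
Fraction remaining = 0.0536/3.09 ≈ 0.017346.
n = log₂(3.09/0.0536) = ln(57.649)/ln 2 ≈ 5.8492 half-lives.
t = n × t½ = 5.8492 × 42.524 ≈ 248.73 hours.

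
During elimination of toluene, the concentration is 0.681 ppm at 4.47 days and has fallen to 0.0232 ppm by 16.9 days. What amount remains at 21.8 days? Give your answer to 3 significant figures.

Over Δt = 16.9 − 4.47 = 12.43 days, the level fell by a factor of 0.681/0.0232 ≈ 29.353.
n = log₂(29.353) ≈ 4.8755 half-lives, so t½ = 12.43/4.8755 ≈ 2.5495 days.
From t = 16.9 to t = 21.8: 0.0232 × (1/2)^((21.8−16.9)/2.5495) ≈ 0.0061225 ppm.

0.00612 ppm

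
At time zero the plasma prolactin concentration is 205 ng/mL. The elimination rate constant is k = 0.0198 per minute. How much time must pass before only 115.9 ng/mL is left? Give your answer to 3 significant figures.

28.8 minutes

t½ = ln 2 / k = 0.69315 / 0.0198 ≈ 35.007 minutes.
Fraction remaining = 115.9/205 ≈ 0.56537.
n = log₂(205/115.9) = ln(1.7688)/ln 2 ≈ 0.82274 half-lives.
t = n × t½ = 0.82274 × 35.007 ≈ 28.802 minutes.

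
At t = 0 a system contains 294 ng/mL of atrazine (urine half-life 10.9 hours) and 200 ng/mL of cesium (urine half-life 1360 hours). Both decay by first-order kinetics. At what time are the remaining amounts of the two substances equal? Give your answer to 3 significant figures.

6.11 hours

Set 294·(1/2)^(t/10.9) = 200·(1/2)^(t/1360).
Taking log₂: log₂(294/200) = t·(1/10.9 − 1/1360).
log₂(1.47) = 0.55582; 1/10.9 − 1/1360 = 0.091008.
t = 0.55582 / 0.091008 ≈ 6.1073 hours.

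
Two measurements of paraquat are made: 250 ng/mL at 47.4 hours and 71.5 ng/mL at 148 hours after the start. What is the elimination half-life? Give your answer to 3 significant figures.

55.7 hours

Over Δt = 148 − 47.4 = 100.6 hours, the level fell by a factor of 250/71.5 ≈ 3.4965.
n = log₂(3.4965) ≈ 1.8059 half-lives, so t½ = 100.6/1.8059 ≈ 55.706 hours.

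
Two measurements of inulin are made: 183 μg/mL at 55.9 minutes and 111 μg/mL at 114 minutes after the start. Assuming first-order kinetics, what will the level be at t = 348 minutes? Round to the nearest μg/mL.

15 μg/mL

Over Δt = 114 − 55.9 = 58.1 minutes, the level fell by a factor of 183/111 ≈ 1.6486.
n = log₂(1.6486) ≈ 0.72128 half-lives, so t½ = 58.1/0.72128 ≈ 80.551 minutes.
From t = 114 to t = 348: 111 × (1/2)^((348−114)/80.551) ≈ 14.819 μg/mL.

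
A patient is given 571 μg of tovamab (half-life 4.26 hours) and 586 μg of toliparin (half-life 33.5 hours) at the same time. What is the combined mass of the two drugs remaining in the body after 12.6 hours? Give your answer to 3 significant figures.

525 μg

tovamab: 571 × (1/2)^(12.6/4.26) = 571 × (1/2)^2.9577 ≈ 73.496 μg.
toliparin: 586 × (1/2)^(12.6/33.5) = 586 × (1/2)^0.37612 ≈ 451.52 μg.
Total = 73.496 + 451.52 ≈ 525.01 μg.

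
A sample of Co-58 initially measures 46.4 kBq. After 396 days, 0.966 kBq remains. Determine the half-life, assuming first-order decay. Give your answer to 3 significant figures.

A/A₀ = 0.966/46.4 ≈ 0.020819.
n = log₂(48.033) ≈ 5.586 half-lives elapsed in 396 days.
t½ = 396/5.586 ≈ 70.892 days.

70.9 days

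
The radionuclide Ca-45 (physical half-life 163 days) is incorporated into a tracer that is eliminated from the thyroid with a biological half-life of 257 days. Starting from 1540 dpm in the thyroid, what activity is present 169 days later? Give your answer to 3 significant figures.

476 dpm

1/t_eff = 1/t_phys + 1/t_biol = 1/163 + 1/257 = 0.010026 per day.
t_eff = 163 × 257 / (163 + 257) ≈ 99.74 days.
Remaining = 1540 × (1/2)^(169/99.74) = 1540 × (1/2)^1.6944 ≈ 475.83 dpm.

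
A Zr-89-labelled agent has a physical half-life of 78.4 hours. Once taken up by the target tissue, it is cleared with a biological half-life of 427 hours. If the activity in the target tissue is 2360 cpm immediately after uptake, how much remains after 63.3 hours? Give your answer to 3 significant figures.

1220 cpm

1/t_eff = 1/t_phys + 1/t_biol = 1/78.4 + 1/427 = 0.015097 per hour.
t_eff = 78.4 × 427 / (78.4 + 427) ≈ 66.238 hours.
Remaining = 2360 × (1/2)^(63.3/66.238) = 2360 × (1/2)^0.95564 ≈ 1216.8 cpm.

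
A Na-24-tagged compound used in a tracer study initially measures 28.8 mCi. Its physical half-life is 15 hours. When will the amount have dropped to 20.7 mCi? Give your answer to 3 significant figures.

7.15 hours

Fraction remaining = 20.7/28.8 ≈ 0.71875.
n = log₂(28.8/20.7) = ln(1.3913)/ln 2 ≈ 0.47644 half-lives.
t = n × t½ = 0.47644 × 15 ≈ 7.1466 hours.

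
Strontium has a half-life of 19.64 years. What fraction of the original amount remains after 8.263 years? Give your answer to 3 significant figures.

0.747

n = 8.263/19.64 ≈ 0.42072 half-lives.
Fraction remaining = (1/2)^0.42072 ≈ 0.74705.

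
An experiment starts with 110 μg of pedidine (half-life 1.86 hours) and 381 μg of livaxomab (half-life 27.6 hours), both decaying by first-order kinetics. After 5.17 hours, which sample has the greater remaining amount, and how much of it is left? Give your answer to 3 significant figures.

livaxomab, 335 μg

pedidine: 110 × (1/2)^2.7796 ≈ 16.02 μg.
livaxomab: 381 × (1/2)^0.18732 ≈ 334.61 μg.
Livaxomab has more remaining, at ≈ 334.61 μg.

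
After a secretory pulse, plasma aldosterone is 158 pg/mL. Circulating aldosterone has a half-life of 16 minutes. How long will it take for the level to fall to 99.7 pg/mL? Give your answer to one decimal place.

10.6 minutes

Fraction remaining = 99.7/158 ≈ 0.63101.
n = log₂(158/99.7) = ln(1.5848)/ln 2 ≈ 0.66426 half-lives.
t = n × t½ = 0.66426 × 16 ≈ 10.628 minutes.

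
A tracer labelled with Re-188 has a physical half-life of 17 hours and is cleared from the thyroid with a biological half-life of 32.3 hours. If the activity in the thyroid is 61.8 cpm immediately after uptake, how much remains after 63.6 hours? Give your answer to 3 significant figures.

1.18 cpm

1/t_eff = 1/t_phys + 1/t_biol = 1/17 + 1/32.3 = 0.089783 per hour.
t_eff = 17 × 32.3 / (17 + 32.3) ≈ 11.138 hours.
Remaining = 61.8 × (1/2)^(63.6/11.138) = 61.8 × (1/2)^5.7102 ≈ 1.1804 cpm.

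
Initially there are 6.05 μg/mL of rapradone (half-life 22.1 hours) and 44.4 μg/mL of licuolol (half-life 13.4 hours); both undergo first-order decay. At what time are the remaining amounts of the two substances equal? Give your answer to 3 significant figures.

97.9 hours

Set 6.05·(1/2)^(t/22.1) = 44.4·(1/2)^(t/13.4).
Taking log₂: log₂(6.05/44.4) = t·(1/22.1 − 1/13.4).
log₂(0.13626) = -2.8756; 1/22.1 − 1/13.4 = -0.029378.
t = -2.8756 / -0.029378 ≈ 97.881 hours.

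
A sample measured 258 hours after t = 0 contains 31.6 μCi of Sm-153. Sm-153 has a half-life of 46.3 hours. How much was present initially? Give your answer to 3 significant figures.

Number of half-lives elapsed: n = 258/46.3 ≈ 5.5724.
A₀ = A × 2^n = 31.6 × 2^5.5724 = 31.6 × 47.582 ≈ 1503.6 μCi.

1500 μCi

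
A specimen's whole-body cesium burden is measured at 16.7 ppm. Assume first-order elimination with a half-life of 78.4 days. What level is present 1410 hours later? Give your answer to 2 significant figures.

9.9 ppm

Convert the elapsed time: 1410 hours = 58.75 days.
Number of half-lives: n = 58.75/78.4 ≈ 0.74936.
Remaining = 16.7 × (1/2)^0.74936 = 16.7 × 0.59487 ≈ 9.9343 ppm.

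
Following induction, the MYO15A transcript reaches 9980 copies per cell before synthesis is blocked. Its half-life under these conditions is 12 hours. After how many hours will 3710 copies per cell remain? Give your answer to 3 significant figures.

17.1 hours

Fraction remaining = 3710/9980 ≈ 0.37174.
n = log₂(9980/3710) = ln(2.69)/ln 2 ≈ 1.4276 half-lives.
t = n × t½ = 1.4276 × 12 ≈ 17.131 hours.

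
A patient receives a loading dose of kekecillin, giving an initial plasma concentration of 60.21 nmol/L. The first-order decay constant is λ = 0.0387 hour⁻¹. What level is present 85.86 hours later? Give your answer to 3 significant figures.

t½ = ln 2 / λ = 0.69315 / 0.0387 ≈ 17.911 hours.
Number of half-lives: n = 85.86/17.911 ≈ 4.7938.
Remaining = 60.21 × (1/2)^4.7938 = 60.21 × 0.036052 ≈ 2.1707 nmol/L.

2.17 nmol/L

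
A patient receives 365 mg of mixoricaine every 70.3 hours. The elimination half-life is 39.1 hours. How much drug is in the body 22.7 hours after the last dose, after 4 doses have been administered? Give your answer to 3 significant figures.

The 4 doses were given 233.6, 163.3, 93, 22.7 hours ago.
Total = 365·(1/2)^(233.6/39.1) + 365·(1/2)^(163.3/39.1) + 365·(1/2)^(93/39.1) + 365·(1/2)^(22.7/39.1)
      = 5.8051 + 20.186 + 70.192 + 244.08 ≈ 340.26 mg.

340 mg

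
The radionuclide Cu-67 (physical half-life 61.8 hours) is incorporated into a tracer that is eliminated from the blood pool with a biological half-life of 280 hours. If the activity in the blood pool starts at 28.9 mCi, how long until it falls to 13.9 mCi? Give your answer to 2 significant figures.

53 hours

1/t_eff = 1/t_phys + 1/t_biol = 1/61.8 + 1/280 = 0.019753 per hour.
t_eff = 61.8 × 280 / (61.8 + 280) ≈ 50.626 hours.
n = log₂(28.9/13.9) ≈ 1.056; t = 1.056 × 50.626 ≈ 53.46 hours.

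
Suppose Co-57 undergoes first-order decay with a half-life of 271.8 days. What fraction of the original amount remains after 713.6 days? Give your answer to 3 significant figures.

0.162

n = 713.6/271.8 ≈ 2.6255 half-lives.
Fraction remaining = (1/2)^2.6255 ≈ 0.16205.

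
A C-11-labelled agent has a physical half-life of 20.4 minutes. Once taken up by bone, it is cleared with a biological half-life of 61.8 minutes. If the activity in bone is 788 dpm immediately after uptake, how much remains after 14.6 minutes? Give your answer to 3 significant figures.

407 dpm

1/t_eff = 1/t_phys + 1/t_biol = 1/20.4 + 1/61.8 = 0.065201 per minute.
t_eff = 20.4 × 61.8 / (20.4 + 61.8) ≈ 15.337 minutes.
Remaining = 788 × (1/2)^(14.6/15.337) = 788 × (1/2)^0.95193 ≈ 407.35 dpm.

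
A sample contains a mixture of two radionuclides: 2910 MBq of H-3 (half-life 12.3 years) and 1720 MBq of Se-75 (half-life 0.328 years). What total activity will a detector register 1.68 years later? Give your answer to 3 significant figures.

2700 MBq

H-3: 2910 × (1/2)^(1.68/12.3) = 2910 × (1/2)^0.13659 ≈ 2647.1 MBq.
Se-75: 1720 × (1/2)^(1.68/0.328) = 1720 × (1/2)^5.122 ≈ 49.393 MBq.
Total = 2647.1 + 49.393 ≈ 2696.5 MBq.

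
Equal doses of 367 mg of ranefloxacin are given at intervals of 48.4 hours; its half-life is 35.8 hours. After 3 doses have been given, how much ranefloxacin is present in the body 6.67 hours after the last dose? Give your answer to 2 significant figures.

The 3 doses were given 103.47, 55.07, 6.67 hours ago.
Total = 367·(1/2)^(103.47/35.8) + 367·(1/2)^(55.07/35.8) + 367·(1/2)^(6.67/35.8)
      = 49.502 + 126.36 + 322.54 ≈ 498.4 mg.

500 mg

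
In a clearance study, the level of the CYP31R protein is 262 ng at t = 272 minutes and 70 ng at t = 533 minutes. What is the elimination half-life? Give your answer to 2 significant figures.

140 minutes

Over Δt = 533 − 272 = 261 minutes, the level fell by a factor of 262/70 ≈ 3.7429.
n = log₂(3.7429) ≈ 1.9041 half-lives, so t½ = 261/1.9041 ≈ 137.07 minutes.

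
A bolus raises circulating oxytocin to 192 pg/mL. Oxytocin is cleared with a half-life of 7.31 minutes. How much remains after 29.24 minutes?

12 pg/mL

Elapsed time is 4 half-lives (29.24/7.31).
Each half-life halves the amount: 192 × (1/2)^4 = 192/16 = 12 pg/mL.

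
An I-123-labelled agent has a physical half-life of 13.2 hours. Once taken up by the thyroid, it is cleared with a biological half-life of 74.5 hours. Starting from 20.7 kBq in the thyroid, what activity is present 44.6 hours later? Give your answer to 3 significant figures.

1/t_eff = 1/t_phys + 1/t_biol = 1/13.2 + 1/74.5 = 0.08918 per hour.
t_eff = 13.2 × 74.5 / (13.2 + 74.5) ≈ 11.213 hours.
Remaining = 20.7 × (1/2)^(44.6/11.213) = 20.7 × (1/2)^3.9774 ≈ 1.3141 kBq.

1.31 kBq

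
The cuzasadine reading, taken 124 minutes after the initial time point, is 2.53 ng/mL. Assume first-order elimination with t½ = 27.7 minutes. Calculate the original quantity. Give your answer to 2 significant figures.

56 ng/mL

Number of half-lives elapsed: n = 124/27.7 ≈ 4.4765.
A₀ = A × 2^n = 2.53 × 2^4.4765 = 2.53 × 22.262 ≈ 56.324 ng/mL.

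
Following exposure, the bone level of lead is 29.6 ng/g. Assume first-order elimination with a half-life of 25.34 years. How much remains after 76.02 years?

3.7 ng/g

Elapsed time is 3 half-lives (76.02/25.34).
Each half-life halves the amount: 29.6 × (1/2)^3 = 29.6/8 = 3.7 ng/g.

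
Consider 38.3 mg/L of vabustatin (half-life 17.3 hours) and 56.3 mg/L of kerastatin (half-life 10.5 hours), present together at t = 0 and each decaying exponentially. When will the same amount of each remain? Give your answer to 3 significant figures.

14.8 hours

Set 38.3·(1/2)^(t/17.3) = 56.3·(1/2)^(t/10.5).
Taking log₂: log₂(38.3/56.3) = t·(1/17.3 − 1/10.5).
log₂(0.68028) = -0.55579; 1/17.3 − 1/10.5 = -0.037435.
t = -0.55579 / -0.037435 ≈ 14.847 hours.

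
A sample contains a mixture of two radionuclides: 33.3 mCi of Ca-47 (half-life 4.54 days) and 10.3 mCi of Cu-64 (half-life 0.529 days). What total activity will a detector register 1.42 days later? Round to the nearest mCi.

28 mCi

Ca-47: 33.3 × (1/2)^(1.42/4.54) = 33.3 × (1/2)^0.31278 ≈ 26.81 mCi.
Cu-64: 10.3 × (1/2)^(1.42/0.529) = 10.3 × (1/2)^2.6843 ≈ 1.6024 mCi.
Total = 26.81 + 1.6024 ≈ 28.412 mCi.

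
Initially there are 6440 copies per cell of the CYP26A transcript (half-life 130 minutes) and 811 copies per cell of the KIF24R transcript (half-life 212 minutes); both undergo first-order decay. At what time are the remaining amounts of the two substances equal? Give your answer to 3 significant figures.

Set 6440·(1/2)^(t/130) = 811·(1/2)^(t/212).
Taking log₂: log₂(6440/811) = t·(1/130 − 1/212).
log₂(7.9408) = 2.9893; 1/130 − 1/212 = 0.0029753.
t = 2.9893 / 0.0029753 ≈ 1004.7 minutes.

1000 minutes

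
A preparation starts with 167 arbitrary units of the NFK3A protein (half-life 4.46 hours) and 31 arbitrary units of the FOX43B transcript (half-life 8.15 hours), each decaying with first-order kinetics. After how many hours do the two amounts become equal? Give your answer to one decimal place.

Set 167·(1/2)^(t/4.46) = 31·(1/2)^(t/8.15).
Taking log₂: log₂(167/31) = t·(1/4.46 − 1/8.15).
log₂(5.3871) = 2.4295; 1/4.46 − 1/8.15 = 0.10152.
t = 2.4295 / 0.10152 ≈ 23.932 hours.

23.9 hours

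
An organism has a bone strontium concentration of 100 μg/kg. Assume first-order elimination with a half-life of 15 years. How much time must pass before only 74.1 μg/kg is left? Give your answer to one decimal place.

Fraction remaining = 74.1/100 ≈ 0.741.
n = log₂(100/74.1) = ln(1.3495)/ln 2 ≈ 0.43245 half-lives.
t = n × t½ = 0.43245 × 15 ≈ 6.4868 years.

6.5 years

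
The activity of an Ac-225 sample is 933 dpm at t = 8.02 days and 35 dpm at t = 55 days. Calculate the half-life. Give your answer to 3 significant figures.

9.92 days

Over Δt = 55 − 8.02 = 46.98 days, the level fell by a factor of 933/35 ≈ 26.657.
n = log₂(26.657) ≈ 4.7365 half-lives, so t½ = 46.98/4.7365 ≈ 9.9188 days.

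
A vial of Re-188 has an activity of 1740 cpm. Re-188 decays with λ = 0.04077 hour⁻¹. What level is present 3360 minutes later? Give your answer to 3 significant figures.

t½ = ln 2 / λ = 0.69315 / 0.04077 ≈ 17.001 hours.
Convert the elapsed time: 3360 minutes = 56 hours.
Number of half-lives: n = 56/17.001 ≈ 3.2938.
Remaining = 1740 × (1/2)^3.2938 = 1740 × 0.10197 ≈ 177.42 cpm.

177 cpm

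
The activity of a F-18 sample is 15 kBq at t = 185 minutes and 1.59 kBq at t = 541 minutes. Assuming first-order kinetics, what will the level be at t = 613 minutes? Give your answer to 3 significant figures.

1.01 kBq

Over Δt = 541 − 185 = 356 minutes, the level fell by a factor of 15/1.59 ≈ 9.434.
n = log₂(9.434) ≈ 3.2379 half-lives, so t½ = 356/3.2379 ≈ 109.95 minutes.
From t = 541 to t = 613: 1.59 × (1/2)^((613−541)/109.95) ≈ 1.0099 kBq.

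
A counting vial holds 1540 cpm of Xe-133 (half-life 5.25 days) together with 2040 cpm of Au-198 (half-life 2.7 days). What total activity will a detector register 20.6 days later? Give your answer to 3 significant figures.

Xe-133: 1540 × (1/2)^(20.6/5.25) = 1540 × (1/2)^3.9238 ≈ 101.47 cpm.
Au-198: 2040 × (1/2)^(20.6/2.7) = 2040 × (1/2)^7.6296 ≈ 10.301 cpm.
Total = 101.47 + 10.301 ≈ 111.77 cpm.

112 cpm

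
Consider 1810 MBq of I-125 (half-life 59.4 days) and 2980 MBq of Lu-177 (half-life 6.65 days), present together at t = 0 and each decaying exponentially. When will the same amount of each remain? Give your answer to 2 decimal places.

5.39 days

Set 1810·(1/2)^(t/59.4) = 2980·(1/2)^(t/6.65).
Taking log₂: log₂(1810/2980) = t·(1/59.4 − 1/6.65).
log₂(0.60738) = -0.71932; 1/59.4 − 1/6.65 = -0.13354.
t = -0.71932 / -0.13354 ≈ 5.3865 days.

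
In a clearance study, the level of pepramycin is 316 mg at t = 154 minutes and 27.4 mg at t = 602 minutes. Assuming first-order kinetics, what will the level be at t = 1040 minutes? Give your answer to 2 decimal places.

Over Δt = 602 − 154 = 448 minutes, the level fell by a factor of 316/27.4 ≈ 11.533.
n = log₂(11.533) ≈ 3.5277 half-lives, so t½ = 448/3.5277 ≈ 127 minutes.
From t = 602 to t = 1040: 27.4 × (1/2)^((1040−602)/127) ≈ 2.5091 mg.

2.51 mg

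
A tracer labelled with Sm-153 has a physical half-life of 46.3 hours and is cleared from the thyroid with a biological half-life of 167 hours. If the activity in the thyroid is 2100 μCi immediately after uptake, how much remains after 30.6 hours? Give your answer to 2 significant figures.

1200 μCi

1/t_eff = 1/t_phys + 1/t_biol = 1/46.3 + 1/167 = 0.027586 per hour.
t_eff = 46.3 × 167 / (46.3 + 167) ≈ 36.25 hours.
Remaining = 2100 × (1/2)^(30.6/36.25) = 2100 × (1/2)^0.84414 ≈ 1169.8 μCi.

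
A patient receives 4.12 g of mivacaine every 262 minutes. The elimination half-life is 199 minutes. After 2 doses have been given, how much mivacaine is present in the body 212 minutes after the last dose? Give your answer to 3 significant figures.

The 2 doses were given 474, 212 minutes ago.
Total = 4.12·(1/2)^(474/199) + 4.12·(1/2)^(212/199)
      = 0.79044 + 1.9688 ≈ 2.7592 g.

2.76 g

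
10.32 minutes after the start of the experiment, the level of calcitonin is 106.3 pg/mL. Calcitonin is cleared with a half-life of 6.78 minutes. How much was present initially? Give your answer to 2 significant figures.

Number of half-lives elapsed: n = 10.32/6.78 ≈ 1.5221.
A₀ = A × 2^n = 106.3 × 2^1.5221 = 106.3 × 2.8721 ≈ 305.31 pg/mL.

310 pg/mL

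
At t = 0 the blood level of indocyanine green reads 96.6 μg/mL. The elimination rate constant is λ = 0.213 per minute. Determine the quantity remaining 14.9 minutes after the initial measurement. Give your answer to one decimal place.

4.0 μg/mL

t½ = ln 2 / λ = 0.69315 / 0.213 ≈ 3.2542 minutes.
Number of half-lives: n = 14.9/3.2542 ≈ 4.5787.
Remaining = 96.6 × (1/2)^4.5787 = 96.6 × 0.041848 ≈ 4.0426 μg/mL.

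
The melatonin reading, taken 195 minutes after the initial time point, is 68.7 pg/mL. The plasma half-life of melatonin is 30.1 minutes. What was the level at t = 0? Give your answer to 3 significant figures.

Number of half-lives elapsed: n = 195/30.1 ≈ 6.4784.
A₀ = A × 2^n = 68.7 × 2^6.4784 = 68.7 × 89.165 ≈ 6125.6 pg/mL.

6130 pg/mL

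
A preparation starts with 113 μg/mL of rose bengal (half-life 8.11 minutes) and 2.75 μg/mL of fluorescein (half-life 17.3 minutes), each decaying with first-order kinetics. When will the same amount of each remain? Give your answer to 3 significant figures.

Set 113·(1/2)^(t/8.11) = 2.75·(1/2)^(t/17.3).
Taking log₂: log₂(113/2.75) = t·(1/8.11 − 1/17.3).
log₂(41.091) = 5.3607; 1/8.11 − 1/17.3 = 0.065501.
t = 5.3607 / 0.065501 ≈ 81.842 minutes.

81.8 minutes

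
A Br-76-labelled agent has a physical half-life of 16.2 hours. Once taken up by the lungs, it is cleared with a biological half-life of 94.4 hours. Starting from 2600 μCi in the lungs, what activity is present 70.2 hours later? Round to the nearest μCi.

77 μCi

1/t_eff = 1/t_phys + 1/t_biol = 1/16.2 + 1/94.4 = 0.072322 per hour.
t_eff = 16.2 × 94.4 / (16.2 + 94.4) ≈ 13.827 hours.
Remaining = 2600 × (1/2)^(70.2/13.827) = 2600 × (1/2)^5.077 ≈ 77.028 μCi.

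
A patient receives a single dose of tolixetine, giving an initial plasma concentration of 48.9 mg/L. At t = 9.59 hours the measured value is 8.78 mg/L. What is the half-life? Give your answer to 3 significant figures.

3.87 hours

A/A₀ = 8.78/48.9 ≈ 0.17955.
n = log₂(5.5695) ≈ 2.4775 half-lives elapsed in 9.59 hours.
t½ = 9.59/2.4775 ≈ 3.8708 hours.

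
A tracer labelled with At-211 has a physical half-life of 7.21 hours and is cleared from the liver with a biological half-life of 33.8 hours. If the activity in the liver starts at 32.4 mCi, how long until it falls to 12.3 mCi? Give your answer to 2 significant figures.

1/t_eff = 1/t_phys + 1/t_biol = 1/7.21 + 1/33.8 = 0.16828 per hour.
t_eff = 7.21 × 33.8 / (7.21 + 33.8) ≈ 5.9424 hours.
n = log₂(32.4/12.3) ≈ 1.3973; t = 1.3973 × 5.9424 ≈ 8.3035 hours.

8.3 hours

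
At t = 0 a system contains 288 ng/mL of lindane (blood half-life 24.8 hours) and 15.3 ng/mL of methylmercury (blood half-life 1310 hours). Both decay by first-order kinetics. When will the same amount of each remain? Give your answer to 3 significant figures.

Set 288·(1/2)^(t/24.8) = 15.3·(1/2)^(t/1310).
Taking log₂: log₂(288/15.3) = t·(1/24.8 − 1/1310).
log₂(18.824) = 4.2345; 1/24.8 − 1/1310 = 0.039559.
t = 4.2345 / 0.039559 ≈ 107.04 hours.

107 hours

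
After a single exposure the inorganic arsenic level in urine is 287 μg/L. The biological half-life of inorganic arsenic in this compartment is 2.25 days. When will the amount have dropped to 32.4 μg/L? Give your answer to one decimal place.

Fraction remaining = 32.4/287 ≈ 0.11289.
n = log₂(287/32.4) = ln(8.858)/ln 2 ≈ 3.147 half-lives.
t = n × t½ = 3.147 × 2.25 ≈ 7.0807 days.

7.1 days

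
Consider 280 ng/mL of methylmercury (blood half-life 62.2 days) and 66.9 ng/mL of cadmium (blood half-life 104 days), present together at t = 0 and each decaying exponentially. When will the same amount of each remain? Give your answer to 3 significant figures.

320 days

Set 280·(1/2)^(t/62.2) = 66.9·(1/2)^(t/104).
Taking log₂: log₂(280/66.9) = t·(1/62.2 − 1/104).
log₂(4.1854) = 2.0653; 1/62.2 − 1/104 = 0.0064618.
t = 2.0653 / 0.0064618 ≈ 319.63 days.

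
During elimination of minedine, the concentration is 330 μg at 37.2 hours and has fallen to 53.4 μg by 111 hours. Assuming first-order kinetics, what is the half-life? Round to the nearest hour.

Over Δt = 111 − 37.2 = 73.8 hours, the level fell by a factor of 330/53.4 ≈ 6.1798.
n = log₂(6.1798) ≈ 2.6276 half-lives, so t½ = 73.8/2.6276 ≈ 28.087 hours.

28 hours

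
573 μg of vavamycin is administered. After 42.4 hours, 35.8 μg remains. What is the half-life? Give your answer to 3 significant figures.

10.6 hours

A/A₀ = 35.8/573 ≈ 0.062478.
n = log₂(16.006) ≈ 4.0005 half-lives elapsed in 42.4 hours.
t½ = 42.4/4.0005 ≈ 10.599 hours.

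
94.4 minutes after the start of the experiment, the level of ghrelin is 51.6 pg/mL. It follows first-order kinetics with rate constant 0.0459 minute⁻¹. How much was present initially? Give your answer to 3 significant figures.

3930 pg/mL

t½ = ln 2 / k = 0.69315 / 0.0459 ≈ 15.101 minutes.
Number of half-lives elapsed: n = 94.4/15.101 ≈ 6.2511.
A₀ = A × 2^n = 51.6 × 2^6.2511 = 51.6 × 76.169 ≈ 3930.3 pg/mL.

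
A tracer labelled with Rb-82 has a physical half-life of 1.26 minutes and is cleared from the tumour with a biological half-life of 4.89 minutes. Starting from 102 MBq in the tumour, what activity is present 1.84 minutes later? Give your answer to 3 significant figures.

28.6 MBq

1/t_eff = 1/t_phys + 1/t_biol = 1/1.26 + 1/4.89 = 0.99815 per minute.
t_eff = 1.26 × 4.89 / (1.26 + 4.89) ≈ 1.0019 minutes.
Remaining = 102 × (1/2)^(1.84/1.0019) = 102 × (1/2)^1.8366 ≈ 28.558 MBq.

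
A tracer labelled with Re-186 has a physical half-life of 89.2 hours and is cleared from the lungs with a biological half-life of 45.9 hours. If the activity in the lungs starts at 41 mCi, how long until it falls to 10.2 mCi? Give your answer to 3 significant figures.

60.8 hours

1/t_eff = 1/t_phys + 1/t_biol = 1/89.2 + 1/45.9 = 0.032997 per hour.
t_eff = 89.2 × 45.9 / (89.2 + 45.9) ≈ 30.306 hours.
n = log₂(41/10.2) ≈ 2.0071; t = 2.0071 × 30.306 ≈ 60.825 hours.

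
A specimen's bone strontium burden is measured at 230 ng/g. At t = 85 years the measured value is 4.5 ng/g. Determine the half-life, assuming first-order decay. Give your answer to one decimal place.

A/A₀ = 4.5/230 ≈ 0.019565.
n = log₂(51.111) ≈ 5.6756 half-lives elapsed in 85 years.
t½ = 85/5.6756 ≈ 14.976 years.

15.0 years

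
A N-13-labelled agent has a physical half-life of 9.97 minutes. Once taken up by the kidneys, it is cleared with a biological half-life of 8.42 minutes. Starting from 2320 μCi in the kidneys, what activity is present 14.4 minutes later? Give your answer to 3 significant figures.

261 μCi

1/t_eff = 1/t_phys + 1/t_biol = 1/9.97 + 1/8.42 = 0.21907 per minute.
t_eff = 9.97 × 8.42 / (9.97 + 8.42) ≈ 4.5648 minutes.
Remaining = 2320 × (1/2)^(14.4/4.5648) = 2320 × (1/2)^3.1545 ≈ 260.54 μCi.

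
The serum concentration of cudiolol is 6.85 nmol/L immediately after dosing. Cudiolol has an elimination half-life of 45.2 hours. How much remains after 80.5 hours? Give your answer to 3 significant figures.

1.99 nmol/L

Number of half-lives: n = 80.5/45.2 ≈ 1.781.
Remaining = 6.85 × (1/2)^1.781 = 6.85 × 0.29099 ≈ 1.9933 nmol/L.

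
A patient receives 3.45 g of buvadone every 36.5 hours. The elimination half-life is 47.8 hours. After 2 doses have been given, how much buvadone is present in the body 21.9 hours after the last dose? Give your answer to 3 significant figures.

3.99 g

The 2 doses were given 58.4, 21.9 hours ago.
Total = 3.45·(1/2)^(58.4/47.8) + 3.45·(1/2)^(21.9/47.8)
      = 1.4792 + 2.5113 ≈ 3.9905 g.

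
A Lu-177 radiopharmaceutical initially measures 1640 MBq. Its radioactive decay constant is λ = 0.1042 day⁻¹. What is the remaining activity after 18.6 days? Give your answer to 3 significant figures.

t½ = ln 2 / λ = 0.69315 / 0.1042 ≈ 6.6521 days.
Number of half-lives: n = 18.6/6.6521 ≈ 2.7961.
Remaining = 1640 × (1/2)^2.7961 = 1640 × 0.14397 ≈ 236.12 MBq.

236 MBq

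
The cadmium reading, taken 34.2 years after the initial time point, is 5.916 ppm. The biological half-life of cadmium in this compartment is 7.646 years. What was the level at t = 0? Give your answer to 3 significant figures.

131 ppm

Number of half-lives elapsed: n = 34.2/7.646 ≈ 4.4729.
A₀ = A × 2^n = 5.916 × 2^4.4729 = 5.916 × 22.207 ≈ 131.38 ppm.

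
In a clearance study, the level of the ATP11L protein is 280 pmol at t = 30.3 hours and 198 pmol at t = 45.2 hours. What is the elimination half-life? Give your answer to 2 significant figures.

Over Δt = 45.2 − 30.3 = 14.9 hours, the level fell by a factor of 280/198 ≈ 1.4141.
n = log₂(1.4141) ≈ 0.49993 half-lives, so t½ = 14.9/0.49993 ≈ 29.804 hours.

30 hours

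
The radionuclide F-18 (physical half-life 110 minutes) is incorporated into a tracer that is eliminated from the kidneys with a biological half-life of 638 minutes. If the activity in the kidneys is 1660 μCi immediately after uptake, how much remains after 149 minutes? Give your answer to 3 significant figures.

552 μCi

1/t_eff = 1/t_phys + 1/t_biol = 1/110 + 1/638 = 0.010658 per minute.
t_eff = 110 × 638 / (110 + 638) ≈ 93.824 minutes.
Remaining = 1660 × (1/2)^(149/93.824) = 1660 × (1/2)^1.5881 ≈ 552.14 μCi.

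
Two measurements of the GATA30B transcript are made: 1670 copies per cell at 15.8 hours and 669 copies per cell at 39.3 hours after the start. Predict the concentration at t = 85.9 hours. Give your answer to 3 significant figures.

Over Δt = 39.3 − 15.8 = 23.5 hours, the level fell by a factor of 1670/669 ≈ 2.4963.
n = log₂(2.4963) ≈ 1.3198 half-lives, so t½ = 23.5/1.3198 ≈ 17.806 hours.
From t = 39.3 to t = 85.9: 669 × (1/2)^((85.9−39.3)/17.806) ≈ 109.05 copies per cell.

109 copies per cell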